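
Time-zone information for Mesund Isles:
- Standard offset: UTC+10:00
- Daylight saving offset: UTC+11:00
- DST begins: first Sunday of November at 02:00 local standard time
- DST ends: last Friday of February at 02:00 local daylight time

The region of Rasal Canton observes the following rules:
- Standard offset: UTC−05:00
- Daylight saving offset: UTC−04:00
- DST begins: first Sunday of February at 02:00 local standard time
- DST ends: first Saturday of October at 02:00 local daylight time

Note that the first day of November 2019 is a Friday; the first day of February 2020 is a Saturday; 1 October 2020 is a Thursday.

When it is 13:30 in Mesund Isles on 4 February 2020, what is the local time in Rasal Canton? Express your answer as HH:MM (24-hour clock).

1 November 2019 is a Friday, so the first Sunday is November 3.
1 February 2020 is a Saturday, so Fridays fall on 7, 14, 21, 28; the last is February 28.
Daylight saving runs 3 November 2019 – 28 February 2020; 4 February 2020 is inside that window, so Mesund Isles is at UTC+11:00.
13:30 Mesund Isles − 11h = 02:30 UTC.
1 February 2020 is a Saturday, so the first Sunday is February 2.
1 October 2020 is a Thursday, so the first Saturday is October 3.
At the standard offset (UTC−05:00), 02:30 UTC − 5h = 21:30 Rasal Canton standard time (rolling into the previous day, 3 February 2020).
The standard-time date in Rasal Canton, 3 February 2020, falls between 2 February and 3 October, so daylight saving is in effect and Rasal Canton is at UTC−04:00.
02:30 UTC − 4h = 22:30 Rasal Canton (rolling into the previous day, 3 February 2020).

22:30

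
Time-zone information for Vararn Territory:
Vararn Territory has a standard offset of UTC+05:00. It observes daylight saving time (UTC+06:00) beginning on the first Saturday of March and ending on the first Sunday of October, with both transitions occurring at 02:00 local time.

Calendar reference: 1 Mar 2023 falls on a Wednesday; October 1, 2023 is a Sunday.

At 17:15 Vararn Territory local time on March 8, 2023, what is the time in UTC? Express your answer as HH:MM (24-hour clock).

1 March 2023 is a Wednesday, so the first Saturday is March 4.
1 October 2023 is a Sunday, so the first Sunday is October 1.
March 8, 2023 lies within the daylight-saving period (4 March – 1 October), so Vararn Territory is on daylight time, UTC+06:00.
17:15 local − 6h = 11:15 UTC.

11:15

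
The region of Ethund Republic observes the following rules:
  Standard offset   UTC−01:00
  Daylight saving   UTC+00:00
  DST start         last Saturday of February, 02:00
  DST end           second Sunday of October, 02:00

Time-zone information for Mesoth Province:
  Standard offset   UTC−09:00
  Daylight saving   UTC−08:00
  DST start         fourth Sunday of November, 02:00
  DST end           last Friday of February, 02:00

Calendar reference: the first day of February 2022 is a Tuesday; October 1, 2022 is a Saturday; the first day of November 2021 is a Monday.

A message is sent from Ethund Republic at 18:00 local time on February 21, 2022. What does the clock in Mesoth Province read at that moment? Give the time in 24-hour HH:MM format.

1 February 2022 is a Tuesday, so Saturdays fall on 5, 12, 19, 26; the last is February 26.
1 October 2022 is a Saturday, so the first Sunday is October 2 and the second is October 9.
Daylight saving runs 26 February – 9 October; February 21, 2022 is outside that window, so Ethund Republic is on standard time at UTC−01:00.
18:00 Ethund Republic + 1h = 19:00 UTC.
1 November 2021 is a Monday, so the first Sunday is November 7 and the fourth is November 28.
1 February 2022 is a Tuesday, so Fridays fall on 4, 11, 18, 25; the last is February 25.
At the standard offset (UTC−09:00), 19:00 UTC − 9h = 10:00 Mesoth Province standard time.
Daylight saving runs 28 November 2021 – 25 February 2022; the standard-time date in Mesoth Province, February 21, 2022, is inside that window, so Mesoth Province is at UTC−08:00.
19:00 UTC − 8h = 11:00 Mesoth Province.

11:00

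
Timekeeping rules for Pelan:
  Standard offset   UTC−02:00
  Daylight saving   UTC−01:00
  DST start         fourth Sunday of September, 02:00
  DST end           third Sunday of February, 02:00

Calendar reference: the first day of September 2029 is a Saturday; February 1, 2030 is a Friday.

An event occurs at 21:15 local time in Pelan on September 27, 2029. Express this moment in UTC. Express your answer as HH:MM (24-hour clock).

1 September 2029 is a Saturday, so the first Sunday is September 2 and the fourth is September 23.
1 February 2030 is a Friday, so the first Sunday is February 3 and the third is February 17.
Daylight saving runs 23 September 2029 – 17 February 2030; September 27, 2029 is inside that window, so Pelan is at UTC−01:00.
21:15 local + 1h = 22:15 UTC.

22:15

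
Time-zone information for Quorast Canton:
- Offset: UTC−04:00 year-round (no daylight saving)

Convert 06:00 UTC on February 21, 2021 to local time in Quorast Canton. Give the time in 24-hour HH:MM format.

Quorast Canton stays on UTC−04:00 all year.
06:00 UTC − 4h = 02:00 local.

02:00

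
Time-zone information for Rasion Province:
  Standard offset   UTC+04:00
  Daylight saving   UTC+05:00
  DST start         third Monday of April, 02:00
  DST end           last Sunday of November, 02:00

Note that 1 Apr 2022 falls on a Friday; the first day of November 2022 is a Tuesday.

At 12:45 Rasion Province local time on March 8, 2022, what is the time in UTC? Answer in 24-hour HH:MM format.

1 April 2022 is a Friday, so the first Monday is April 4 and the third is April 18.
1 November 2022 is a Tuesday, so Sundays fall on 6, 13, 20, 27; the last is November 27.
March 8, 2022 is outside the daylight-saving period (18 April – 27 November), so Rasion Province is on standard time, UTC+04:00.
12:45 local − 4h = 08:45 UTC.

08:45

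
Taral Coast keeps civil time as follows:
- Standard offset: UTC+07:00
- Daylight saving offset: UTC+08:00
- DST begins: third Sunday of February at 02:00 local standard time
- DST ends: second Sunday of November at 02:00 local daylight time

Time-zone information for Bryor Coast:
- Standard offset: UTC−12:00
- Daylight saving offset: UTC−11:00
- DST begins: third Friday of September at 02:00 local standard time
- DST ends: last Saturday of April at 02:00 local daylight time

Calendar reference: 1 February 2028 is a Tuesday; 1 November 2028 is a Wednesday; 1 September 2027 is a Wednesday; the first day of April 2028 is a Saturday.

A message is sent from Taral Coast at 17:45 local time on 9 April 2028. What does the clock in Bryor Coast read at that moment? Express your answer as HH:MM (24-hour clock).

1 February 2028 is a Tuesday, so the first Sunday is February 6 and the third is February 20.
1 November 2028 is a Wednesday, so the first Sunday is November 5 and the second is November 12.
9 April 2028 lies within the daylight-saving period (20 February – 12 November), so Taral Coast is on daylight time, UTC+08:00.
17:45 Taral Coast − 8h = 09:45 UTC.
1 September 2027 is a Wednesday, so the first Friday is September 3 and the third is September 17.
1 April 2028 is a Saturday, so Saturdays fall on 1, 8, 15, 22, 29; the last is April 29.
At the standard offset (UTC−12:00), 09:45 UTC − 12h = 21:45 Bryor Coast standard time (rolling into the previous day, 8 April 2028).
Daylight saving runs 17 September 2027 – 29 April 2028; the standard-time date in Bryor Coast, 8 April 2028, is inside that window, so Bryor Coast is at UTC−11:00.
09:45 UTC − 11h = 22:45 Bryor Coast (rolling into the previous day, 8 April 2028).

22:45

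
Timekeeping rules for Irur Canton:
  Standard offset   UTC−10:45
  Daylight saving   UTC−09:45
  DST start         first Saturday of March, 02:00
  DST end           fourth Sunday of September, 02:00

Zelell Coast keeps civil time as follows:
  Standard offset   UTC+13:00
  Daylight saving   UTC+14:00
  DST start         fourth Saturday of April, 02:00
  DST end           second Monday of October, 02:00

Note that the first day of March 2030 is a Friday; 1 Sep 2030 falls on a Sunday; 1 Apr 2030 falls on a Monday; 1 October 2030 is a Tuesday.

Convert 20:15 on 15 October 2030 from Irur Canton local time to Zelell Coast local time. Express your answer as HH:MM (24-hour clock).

20:00

1 March 2030 is a Friday, so the first Saturday is March 2.
1 September 2030 is a Sunday, so the first Sunday is September 1 and the fourth is September 22.
15 October 2030 does not fall between 2 March and 22 September, so daylight saving is not in effect and Irur Canton is at UTC−10:45.
20:15 Irur Canton + 10h45m = 07:00 UTC (rolling into the next day, 16 October 2030).
1 April 2030 is a Monday, so the first Saturday is April 6 and the fourth is April 27.
1 October 2030 is a Tuesday, so the first Monday is October 7 and the second is October 14.
At the standard offset (UTC+13:00), 07:00 UTC + 13h = 20:00 Zelell Coast standard time.
Daylight saving runs 27 April – 14 October; the standard-time date in Zelell Coast, 16 October 2030, is outside that window, so Zelell Coast is on standard time at UTC+13:00.
07:00 UTC + 13h = 20:00 Zelell Coast.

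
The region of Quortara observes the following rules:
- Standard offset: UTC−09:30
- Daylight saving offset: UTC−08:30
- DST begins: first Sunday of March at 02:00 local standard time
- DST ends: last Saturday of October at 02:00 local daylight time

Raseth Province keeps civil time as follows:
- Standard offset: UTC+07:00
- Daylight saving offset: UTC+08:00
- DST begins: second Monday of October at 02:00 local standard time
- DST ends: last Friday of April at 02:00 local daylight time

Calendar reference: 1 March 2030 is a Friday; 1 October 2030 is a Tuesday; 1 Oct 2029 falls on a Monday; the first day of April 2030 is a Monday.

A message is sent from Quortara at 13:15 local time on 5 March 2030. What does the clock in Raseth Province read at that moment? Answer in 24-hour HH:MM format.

1 March 2030 is a Friday, so the first Sunday is March 3.
1 October 2030 is a Tuesday, so Saturdays fall on 5, 12, 19, 26; the last is October 26.
5 March 2030 lies within the daylight-saving period (3 March – 26 October), so Quortara is on daylight time, UTC−08:30.
13:15 Quortara + 8h30m = 21:45 UTC.
1 October 2029 is a Monday, so the first Monday is October 1 and the second is October 8.
1 April 2030 is a Monday, so Fridays fall on 5, 12, 19, 26; the last is April 26.
At the standard offset (UTC+07:00), 21:45 UTC + 7h = 04:45 Raseth Province standard time (rolling into the next day, 6 March 2030).
Daylight saving runs 8 October 2029 – 26 April 2030; the standard-time date in Raseth Province, 6 March 2030, is inside that window, so Raseth Province is at UTC+08:00.
21:45 UTC + 8h = 05:45 Raseth Province (rolling into the next day, 6 March 2030).

05:45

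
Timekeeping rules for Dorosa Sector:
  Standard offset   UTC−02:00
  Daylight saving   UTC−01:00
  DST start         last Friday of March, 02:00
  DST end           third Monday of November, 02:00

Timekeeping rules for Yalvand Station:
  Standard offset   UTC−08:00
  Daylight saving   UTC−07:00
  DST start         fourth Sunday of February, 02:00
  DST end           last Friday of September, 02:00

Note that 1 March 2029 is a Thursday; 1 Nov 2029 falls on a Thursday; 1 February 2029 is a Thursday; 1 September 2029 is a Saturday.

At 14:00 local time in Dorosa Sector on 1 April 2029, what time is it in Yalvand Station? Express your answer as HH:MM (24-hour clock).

1 March 2029 is a Thursday, so Fridays fall on 2, 9, 16, 23, 30; the last is March 30.
1 November 2029 is a Thursday, so the first Monday is November 5 and the third is November 19.
1 April 2029 falls between 30 March and 19 November, so daylight saving is in effect and Dorosa Sector is at UTC−01:00.
14:00 Dorosa Sector + 1h = 15:00 UTC.
1 February 2029 is a Thursday, so the first Sunday is February 4 and the fourth is February 25.
1 September 2029 is a Saturday, so Fridays fall on 7, 14, 21, 28; the last is September 28.
At the standard offset (UTC−08:00), 15:00 UTC − 8h = 07:00 Yalvand Station standard time.
Daylight saving runs 25 February – 28 September; the standard-time date in Yalvand Station, 1 April 2029, is inside that window, so Yalvand Station is at UTC−07:00.
15:00 UTC − 7h = 08:00 Yalvand Station.

08:00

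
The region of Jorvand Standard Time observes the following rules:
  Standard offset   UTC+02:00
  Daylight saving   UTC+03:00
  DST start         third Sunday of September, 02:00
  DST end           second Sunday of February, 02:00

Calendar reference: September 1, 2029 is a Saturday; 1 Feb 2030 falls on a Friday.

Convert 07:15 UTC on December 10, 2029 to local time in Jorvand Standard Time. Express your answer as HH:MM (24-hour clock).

10:15

1 September 2029 is a Saturday, so the first Sunday is September 2 and the third is September 16.
1 February 2030 is a Friday, so the first Sunday is February 3 and the second is February 10.
At the standard offset (UTC+02:00), 07:15 UTC + 2h = 09:15 Jorvand Standard Time standard time.
Daylight saving runs 16 September 2029 – 10 February 2030; the standard-time date in Jorvand Standard Time, December 10, 2029, is inside that window, so Jorvand Standard Time is at UTC+03:00.
07:15 UTC + 3h = 10:15 local.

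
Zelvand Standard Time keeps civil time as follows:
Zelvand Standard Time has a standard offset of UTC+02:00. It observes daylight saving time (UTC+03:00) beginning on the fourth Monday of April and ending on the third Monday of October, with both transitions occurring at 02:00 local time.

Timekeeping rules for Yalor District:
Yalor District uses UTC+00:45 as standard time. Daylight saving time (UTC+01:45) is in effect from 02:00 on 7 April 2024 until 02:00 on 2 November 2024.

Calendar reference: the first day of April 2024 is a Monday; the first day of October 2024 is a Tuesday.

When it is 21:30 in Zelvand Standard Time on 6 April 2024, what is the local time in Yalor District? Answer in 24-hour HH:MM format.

20:15

1 April 2024 is a Monday, so the first Monday is April 1 and the fourth is April 22.
1 October 2024 is a Tuesday, so the first Monday is October 7 and the third is October 21.
6 April 2024 is outside the daylight-saving period (22 April – 21 October), so Zelvand Standard Time is on standard time, UTC+02:00.
21:30 Zelvand Standard Time − 2h = 19:30 UTC.
At the standard offset (UTC+00:45), 19:30 UTC + 0h45m = 20:15 Yalor District standard time.
The standard-time date in Yalor District, 6 April 2024, is outside the daylight-saving period (7 April – 2 November), so Yalor District is on standard time, UTC+00:45.
19:30 UTC + 0h45m = 20:15 Yalor District.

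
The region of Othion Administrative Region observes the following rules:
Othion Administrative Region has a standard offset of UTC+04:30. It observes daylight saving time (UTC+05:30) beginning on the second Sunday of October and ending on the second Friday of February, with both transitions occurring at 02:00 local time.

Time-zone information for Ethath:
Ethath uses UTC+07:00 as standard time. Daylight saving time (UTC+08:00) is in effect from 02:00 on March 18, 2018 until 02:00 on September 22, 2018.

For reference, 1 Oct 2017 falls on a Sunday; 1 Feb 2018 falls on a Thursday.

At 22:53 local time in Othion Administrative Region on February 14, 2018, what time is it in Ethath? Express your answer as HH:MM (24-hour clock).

01:23

1 October 2017 is a Sunday, so the first Sunday is October 1 and the second is October 8.
1 February 2018 is a Thursday, so the first Friday is February 2 and the second is February 9.
February 14, 2018 is outside the daylight-saving period (8 October 2017 – 9 February 2018), so Othion Administrative Region is on standard time, UTC+04:30.
22:53 Othion Administrative Region − 4h30m = 18:23 UTC.
At the standard offset (UTC+07:00), 18:23 UTC + 7h = 01:23 Ethath standard time (rolling into the next day, 15 February 2018).
The standard-time date in Ethath, February 15, 2018, does not fall between 18 March and 22 September, so daylight saving is not in effect and Ethath is at UTC+07:00.
18:23 UTC + 7h = 01:23 Ethath (rolling into the next day, 15 February 2018).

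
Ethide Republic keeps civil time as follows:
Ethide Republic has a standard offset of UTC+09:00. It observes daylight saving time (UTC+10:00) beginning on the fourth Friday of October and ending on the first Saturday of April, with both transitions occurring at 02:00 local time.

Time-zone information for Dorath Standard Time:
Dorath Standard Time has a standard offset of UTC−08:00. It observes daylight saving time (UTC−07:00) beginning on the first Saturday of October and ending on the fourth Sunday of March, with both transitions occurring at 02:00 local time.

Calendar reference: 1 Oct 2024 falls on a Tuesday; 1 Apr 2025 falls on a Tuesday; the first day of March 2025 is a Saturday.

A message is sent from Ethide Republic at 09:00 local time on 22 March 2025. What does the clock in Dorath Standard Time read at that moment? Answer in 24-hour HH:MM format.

1 October 2024 is a Tuesday, so the first Friday is October 4 and the fourth is October 25.
1 April 2025 is a Tuesday, so the first Saturday is April 5.
Daylight saving runs 25 October 2024 – 5 April 2025; 22 March 2025 is inside that window, so Ethide Republic is at UTC+10:00.
09:00 Ethide Republic − 10h = 23:00 UTC (rolling into the previous day, 21 March 2025).
1 October 2024 is a Tuesday, so the first Saturday is October 5.
1 March 2025 is a Saturday, so the first Sunday is March 2 and the fourth is March 23.
At the standard offset (UTC−08:00), 23:00 UTC − 8h = 15:00 Dorath Standard Time standard time.
Daylight saving runs 5 October 2024 – 23 March 2025; the standard-time date in Dorath Standard Time, 21 March 2025, is inside that window, so Dorath Standard Time is at UTC−07:00.
23:00 UTC − 7h = 16:00 Dorath Standard Time.

16:00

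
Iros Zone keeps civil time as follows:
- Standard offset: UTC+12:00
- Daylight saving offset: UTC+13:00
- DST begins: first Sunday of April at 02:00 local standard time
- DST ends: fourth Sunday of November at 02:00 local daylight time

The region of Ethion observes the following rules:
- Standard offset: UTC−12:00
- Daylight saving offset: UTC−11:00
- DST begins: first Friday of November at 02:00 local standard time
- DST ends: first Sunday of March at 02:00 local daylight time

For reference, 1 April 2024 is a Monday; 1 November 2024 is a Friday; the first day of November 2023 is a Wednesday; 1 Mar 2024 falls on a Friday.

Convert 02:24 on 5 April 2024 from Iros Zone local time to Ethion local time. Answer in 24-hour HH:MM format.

1 April 2024 is a Monday, so the first Sunday is April 7.
1 November 2024 is a Friday, so the first Sunday is November 3 and the fourth is November 24.
5 April 2024 does not fall between 7 April and 24 November, so daylight saving is not in effect and Iros Zone is at UTC+12:00.
02:24 Iros Zone − 12h = 14:24 UTC (rolling into the previous day, 4 April 2024).
1 November 2023 is a Wednesday, so the first Friday is November 3.
1 March 2024 is a Friday, so the first Sunday is March 3.
At the standard offset (UTC−12:00), 14:24 UTC − 12h = 02:24 Ethion standard time.
The standard-time date in Ethion, 4 April 2024, does not fall between 3 November 2023 and 3 March 2024, so daylight saving is not in effect and Ethion is at UTC−12:00.
14:24 UTC − 12h = 02:24 Ethion.

02:24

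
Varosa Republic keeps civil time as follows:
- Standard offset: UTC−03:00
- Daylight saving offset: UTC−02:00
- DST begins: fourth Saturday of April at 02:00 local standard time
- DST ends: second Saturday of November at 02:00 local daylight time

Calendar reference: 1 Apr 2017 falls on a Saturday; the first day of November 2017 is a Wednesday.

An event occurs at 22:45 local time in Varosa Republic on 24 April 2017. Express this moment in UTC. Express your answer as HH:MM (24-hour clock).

1 April 2017 is a Saturday, so the first Saturday is April 1 and the fourth is April 22.
1 November 2017 is a Wednesday, so the first Saturday is November 4 and the second is November 11.
24 April 2017 falls between 22 April and 11 November, so daylight saving is in effect and Varosa Republic is at UTC−02:00.
22:45 local + 2h = 00:45 UTC (rolling into the next day, 25 April 2017).

00:45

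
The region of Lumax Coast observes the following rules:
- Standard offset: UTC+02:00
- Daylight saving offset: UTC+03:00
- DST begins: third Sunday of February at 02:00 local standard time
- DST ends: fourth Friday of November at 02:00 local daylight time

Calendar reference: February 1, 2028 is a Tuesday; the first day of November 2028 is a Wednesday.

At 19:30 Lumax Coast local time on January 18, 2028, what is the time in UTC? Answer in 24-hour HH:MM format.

1 February 2028 is a Tuesday, so the first Sunday is February 6 and the third is February 20.
1 November 2028 is a Wednesday, so the first Friday is November 3 and the fourth is November 24.
January 18, 2028 does not fall between 20 February and 24 November, so daylight saving is not in effect and Lumax Coast is at UTC+02:00.
19:30 local − 2h = 17:30 UTC.

17:30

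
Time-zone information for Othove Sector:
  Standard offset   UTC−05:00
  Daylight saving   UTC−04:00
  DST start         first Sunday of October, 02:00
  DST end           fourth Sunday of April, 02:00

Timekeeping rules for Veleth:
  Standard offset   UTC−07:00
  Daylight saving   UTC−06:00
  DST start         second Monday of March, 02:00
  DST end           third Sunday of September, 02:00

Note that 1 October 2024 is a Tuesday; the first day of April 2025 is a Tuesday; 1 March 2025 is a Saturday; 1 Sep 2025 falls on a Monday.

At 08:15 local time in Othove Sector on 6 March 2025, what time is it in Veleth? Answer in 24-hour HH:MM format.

05:15

1 October 2024 is a Tuesday, so the first Sunday is October 6.
1 April 2025 is a Tuesday, so the first Sunday is April 6 and the fourth is April 27.
6 March 2025 falls between 6 October 2024 and 27 April 2025, so daylight saving is in effect and Othove Sector is at UTC−04:00.
08:15 Othove Sector + 4h = 12:15 UTC.
1 March 2025 is a Saturday, so the first Monday is March 3 and the second is March 10.
1 September 2025 is a Monday, so the first Sunday is September 7 and the third is September 21.
At the standard offset (UTC−07:00), 12:15 UTC − 7h = 05:15 Veleth standard time.
Daylight saving runs 10 March – 21 September; the standard-time date in Veleth, 6 March 2025, is outside that window, so Veleth is on standard time at UTC−07:00.
12:15 UTC − 7h = 05:15 Veleth.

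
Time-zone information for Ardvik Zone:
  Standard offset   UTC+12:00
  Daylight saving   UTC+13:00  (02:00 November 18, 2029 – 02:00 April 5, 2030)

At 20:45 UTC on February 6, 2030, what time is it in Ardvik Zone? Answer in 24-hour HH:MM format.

09:45

At the standard offset (UTC+12:00), 20:45 UTC + 12h = 08:45 Ardvik Zone standard time (rolling into the next day, 7 February 2030).
The standard-time date in Ardvik Zone, February 7, 2030, falls between 18 November 2029 and 5 April 2030, so daylight saving is in effect and Ardvik Zone is at UTC+13:00.
20:45 UTC + 13h = 09:45 local (rolling into the next day, 7 February 2030).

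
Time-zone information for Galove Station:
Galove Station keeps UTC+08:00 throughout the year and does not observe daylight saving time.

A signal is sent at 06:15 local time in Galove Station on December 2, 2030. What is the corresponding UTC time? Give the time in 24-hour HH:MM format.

Galove Station stays on UTC+08:00 all year.
06:15 local − 8h = 22:15 UTC (rolling into the previous day, 1 December 2030).

22:15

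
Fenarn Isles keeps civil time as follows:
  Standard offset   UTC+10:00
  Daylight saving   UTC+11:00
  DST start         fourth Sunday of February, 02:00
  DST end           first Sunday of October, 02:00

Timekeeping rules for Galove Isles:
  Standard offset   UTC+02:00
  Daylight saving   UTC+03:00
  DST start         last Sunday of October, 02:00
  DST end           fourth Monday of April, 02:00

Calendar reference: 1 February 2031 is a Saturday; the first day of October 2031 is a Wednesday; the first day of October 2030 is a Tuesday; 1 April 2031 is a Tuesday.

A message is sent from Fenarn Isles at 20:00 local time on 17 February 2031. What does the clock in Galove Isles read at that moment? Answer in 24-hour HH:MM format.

1 February 2031 is a Saturday, so the first Sunday is February 2 and the fourth is February 23.
1 October 2031 is a Wednesday, so the first Sunday is October 5.
Daylight saving runs 23 February – 5 October; 17 February 2031 is outside that window, so Fenarn Isles is on standard time at UTC+10:00.
20:00 Fenarn Isles − 10h = 10:00 UTC.
1 October 2030 is a Tuesday, so Sundays fall on 6, 13, 20, 27; the last is October 27.
1 April 2031 is a Tuesday, so the first Monday is April 7 and the fourth is April 28.
At the standard offset (UTC+02:00), 10:00 UTC + 2h = 12:00 Galove Isles standard time.
The standard-time date in Galove Isles, 17 February 2031, lies within the daylight-saving period (27 October 2030 – 28 April 2031), so Galove Isles is on daylight time, UTC+03:00.
10:00 UTC + 3h = 13:00 Galove Isles.

13:00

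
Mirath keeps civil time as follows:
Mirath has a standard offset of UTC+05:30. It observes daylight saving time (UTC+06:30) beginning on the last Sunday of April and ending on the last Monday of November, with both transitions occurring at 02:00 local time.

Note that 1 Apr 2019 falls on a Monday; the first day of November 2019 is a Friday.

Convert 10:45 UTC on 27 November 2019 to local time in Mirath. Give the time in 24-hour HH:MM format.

16:15

1 April 2019 is a Monday, so Sundays fall on 7, 14, 21, 28; the last is April 28.
1 November 2019 is a Friday, so Mondays fall on 4, 11, 18, 25; the last is November 25.
At the standard offset (UTC+05:30), 10:45 UTC + 5h30m = 16:15 Mirath standard time.
Daylight saving runs 28 April – 25 November; the standard-time date in Mirath, 27 November 2019, is outside that window, so Mirath is on standard time at UTC+05:30.
10:45 UTC + 5h30m = 16:15 local.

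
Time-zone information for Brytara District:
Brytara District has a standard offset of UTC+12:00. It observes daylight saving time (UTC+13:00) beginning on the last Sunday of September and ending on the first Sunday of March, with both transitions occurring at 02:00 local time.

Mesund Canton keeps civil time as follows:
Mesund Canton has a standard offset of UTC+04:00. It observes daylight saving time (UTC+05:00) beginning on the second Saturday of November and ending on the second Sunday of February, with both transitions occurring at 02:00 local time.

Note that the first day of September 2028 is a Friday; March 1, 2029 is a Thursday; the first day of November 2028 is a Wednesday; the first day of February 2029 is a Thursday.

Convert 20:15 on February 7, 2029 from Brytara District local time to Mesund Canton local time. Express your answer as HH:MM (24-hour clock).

12:15

1 September 2028 is a Friday, so Sundays fall on 3, 10, 17, 24; the last is September 24.
1 March 2029 is a Thursday, so the first Sunday is March 4.
February 7, 2029 falls between 24 September 2028 and 4 March 2029, so daylight saving is in effect and Brytara District is at UTC+13:00.
20:15 Brytara District − 13h = 07:15 UTC.
1 November 2028 is a Wednesday, so the first Saturday is November 4 and the second is November 11.
1 February 2029 is a Thursday, so the first Sunday is February 4 and the second is February 11.
At the standard offset (UTC+04:00), 07:15 UTC + 4h = 11:15 Mesund Canton standard time.
Daylight saving runs 11 November 2028 – 11 February 2029; the standard-time date in Mesund Canton, February 7, 2029, is inside that window, so Mesund Canton is at UTC+05:00.
07:15 UTC + 5h = 12:15 Mesund Canton.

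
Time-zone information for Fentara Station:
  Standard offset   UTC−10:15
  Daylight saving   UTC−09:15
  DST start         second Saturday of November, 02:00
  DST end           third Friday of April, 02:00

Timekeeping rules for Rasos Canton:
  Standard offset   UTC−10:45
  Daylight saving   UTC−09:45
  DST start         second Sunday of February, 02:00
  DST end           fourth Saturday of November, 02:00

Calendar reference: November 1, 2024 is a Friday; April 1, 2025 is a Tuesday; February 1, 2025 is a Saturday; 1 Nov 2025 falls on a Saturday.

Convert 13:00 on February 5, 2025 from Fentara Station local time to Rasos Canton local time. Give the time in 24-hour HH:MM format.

11:30

1 November 2024 is a Friday, so the first Saturday is November 2 and the second is November 9.
1 April 2025 is a Tuesday, so the first Friday is April 4 and the third is April 18.
February 5, 2025 falls between 9 November 2024 and 18 April 2025, so daylight saving is in effect and Fentara Station is at UTC−09:15.
13:00 Fentara Station + 9h15m = 22:15 UTC.
1 February 2025 is a Saturday, so the first Sunday is February 2 and the second is February 9.
1 November 2025 is a Saturday, so the first Saturday is November 1 and the fourth is November 22.
At the standard offset (UTC−10:45), 22:15 UTC − 10h45m = 11:30 Rasos Canton standard time.
The standard-time date in Rasos Canton, February 5, 2025, does not fall between 9 February and 22 November, so daylight saving is not in effect and Rasos Canton is at UTC−10:45.
22:15 UTC − 10h45m = 11:30 Rasos Canton.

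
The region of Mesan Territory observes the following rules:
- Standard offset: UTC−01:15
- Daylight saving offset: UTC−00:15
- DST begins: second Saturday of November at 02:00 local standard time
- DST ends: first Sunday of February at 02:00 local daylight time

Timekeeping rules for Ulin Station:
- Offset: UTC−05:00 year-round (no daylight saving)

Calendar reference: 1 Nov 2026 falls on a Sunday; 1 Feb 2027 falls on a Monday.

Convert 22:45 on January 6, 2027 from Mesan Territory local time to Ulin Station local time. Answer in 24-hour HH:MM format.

1 November 2026 is a Sunday, so the first Saturday is November 7 and the second is November 14.
1 February 2027 is a Monday, so the first Sunday is February 7.
January 6, 2027 lies within the daylight-saving period (14 November 2026 – 7 February 2027), so Mesan Territory is on daylight time, UTC−00:15.
22:45 Mesan Territory + 0h15m = 23:00 UTC.
Ulin Station stays on UTC−05:00 all year.
23:00 UTC − 5h = 18:00 Ulin Station.

18:00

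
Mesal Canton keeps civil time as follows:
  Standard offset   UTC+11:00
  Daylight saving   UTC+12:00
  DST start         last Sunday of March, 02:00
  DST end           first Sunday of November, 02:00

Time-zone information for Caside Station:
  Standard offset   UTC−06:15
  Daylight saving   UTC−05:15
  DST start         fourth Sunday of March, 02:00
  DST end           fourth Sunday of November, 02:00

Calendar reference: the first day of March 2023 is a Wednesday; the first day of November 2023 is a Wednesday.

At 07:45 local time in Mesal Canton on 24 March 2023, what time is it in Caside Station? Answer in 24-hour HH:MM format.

1 March 2023 is a Wednesday, so Sundays fall on 5, 12, 19, 26; the last is March 26.
1 November 2023 is a Wednesday, so the first Sunday is November 5.
24 March 2023 is outside the daylight-saving period (26 March – 5 November), so Mesal Canton is on standard time, UTC+11:00.
07:45 Mesal Canton − 11h = 20:45 UTC (rolling into the previous day, 23 March 2023).
1 March 2023 is a Wednesday, so the first Sunday is March 5 and the fourth is March 26.
1 November 2023 is a Wednesday, so the first Sunday is November 5 and the fourth is November 26.
At the standard offset (UTC−06:15), 20:45 UTC − 6h15m = 14:30 Caside Station standard time.
Daylight saving runs 26 March – 26 November; the standard-time date in Caside Station, 23 March 2023, is outside that window, so Caside Station is on standard time at UTC−06:15.
20:45 UTC − 6h15m = 14:30 Caside Station.

14:30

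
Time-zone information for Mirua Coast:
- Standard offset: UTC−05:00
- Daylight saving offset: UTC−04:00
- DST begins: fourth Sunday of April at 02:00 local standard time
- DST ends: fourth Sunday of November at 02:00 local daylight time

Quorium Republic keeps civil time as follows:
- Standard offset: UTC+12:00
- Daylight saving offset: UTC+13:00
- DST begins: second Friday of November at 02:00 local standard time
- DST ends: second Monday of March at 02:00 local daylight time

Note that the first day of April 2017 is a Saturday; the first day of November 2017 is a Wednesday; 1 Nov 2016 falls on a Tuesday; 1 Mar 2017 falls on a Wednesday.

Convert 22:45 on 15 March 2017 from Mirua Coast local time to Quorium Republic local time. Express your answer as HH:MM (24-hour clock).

1 April 2017 is a Saturday, so the first Sunday is April 2 and the fourth is April 23.
1 November 2017 is a Wednesday, so the first Sunday is November 5 and the fourth is November 26.
15 March 2017 does not fall between 23 April and 26 November, so daylight saving is not in effect and Mirua Coast is at UTC−05:00.
22:45 Mirua Coast + 5h = 03:45 UTC (rolling into the next day, 16 March 2017).
1 November 2016 is a Tuesday, so the first Friday is November 4 and the second is November 11.
1 March 2017 is a Wednesday, so the first Monday is March 6 and the second is March 13.
At the standard offset (UTC+12:00), 03:45 UTC + 12h = 15:45 Quorium Republic standard time.
The standard-time date in Quorium Republic, 16 March 2017, is outside the daylight-saving period (11 November 2016 – 13 March 2017), so Quorium Republic is on standard time, UTC+12:00.
03:45 UTC + 12h = 15:45 Quorium Republic.

15:45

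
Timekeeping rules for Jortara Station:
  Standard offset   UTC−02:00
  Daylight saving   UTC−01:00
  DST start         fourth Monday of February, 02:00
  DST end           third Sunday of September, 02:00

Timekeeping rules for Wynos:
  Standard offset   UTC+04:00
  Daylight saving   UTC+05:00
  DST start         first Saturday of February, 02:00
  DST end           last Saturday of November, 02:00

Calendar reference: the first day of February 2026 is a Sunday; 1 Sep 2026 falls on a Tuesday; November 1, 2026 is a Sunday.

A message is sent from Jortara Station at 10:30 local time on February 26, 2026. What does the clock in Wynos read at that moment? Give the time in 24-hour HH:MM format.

16:30

1 February 2026 is a Sunday, so the first Monday is February 2 and the fourth is February 23.
1 September 2026 is a Tuesday, so the first Sunday is September 6 and the third is September 20.
February 26, 2026 falls between 23 February and 20 September, so daylight saving is in effect and Jortara Station is at UTC−01:00.
10:30 Jortara Station + 1h = 11:30 UTC.
1 February 2026 is a Sunday, so the first Saturday is February 7.
1 November 2026 is a Sunday, so Saturdays fall on 7, 14, 21, 28; the last is November 28.
At the standard offset (UTC+04:00), 11:30 UTC + 4h = 15:30 Wynos standard time.
The standard-time date in Wynos, February 26, 2026, lies within the daylight-saving period (7 February – 28 November), so Wynos is on daylight time, UTC+05:00.
11:30 UTC + 5h = 16:30 Wynos.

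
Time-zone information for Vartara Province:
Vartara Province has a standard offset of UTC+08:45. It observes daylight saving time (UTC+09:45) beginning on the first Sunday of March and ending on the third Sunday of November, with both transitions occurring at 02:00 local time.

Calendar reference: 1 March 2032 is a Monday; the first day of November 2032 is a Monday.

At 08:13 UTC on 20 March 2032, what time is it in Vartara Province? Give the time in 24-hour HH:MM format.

17:58

1 March 2032 is a Monday, so the first Sunday is March 7.
1 November 2032 is a Monday, so the first Sunday is November 7 and the third is November 21.
At the standard offset (UTC+08:45), 08:13 UTC + 8h45m = 16:58 Vartara Province standard time.
The standard-time date in Vartara Province, 20 March 2032, lies within the daylight-saving period (7 March – 21 November), so Vartara Province is on daylight time, UTC+09:45.
08:13 UTC + 9h45m = 17:58 local.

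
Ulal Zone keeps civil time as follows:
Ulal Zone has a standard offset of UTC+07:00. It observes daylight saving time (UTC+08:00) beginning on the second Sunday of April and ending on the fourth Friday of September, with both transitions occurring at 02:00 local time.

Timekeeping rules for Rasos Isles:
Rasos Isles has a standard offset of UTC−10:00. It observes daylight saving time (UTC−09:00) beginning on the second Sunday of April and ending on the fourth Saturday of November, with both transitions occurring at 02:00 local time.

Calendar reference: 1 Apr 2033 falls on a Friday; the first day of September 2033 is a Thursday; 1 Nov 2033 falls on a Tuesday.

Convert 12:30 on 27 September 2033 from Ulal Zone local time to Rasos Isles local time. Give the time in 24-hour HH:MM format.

1 April 2033 is a Friday, so the first Sunday is April 3 and the second is April 10.
1 September 2033 is a Thursday, so the first Friday is September 2 and the fourth is September 23.
27 September 2033 does not fall between 10 April and 23 September, so daylight saving is not in effect and Ulal Zone is at UTC+07:00.
12:30 Ulal Zone − 7h = 05:30 UTC.
1 April 2033 is a Friday, so the first Sunday is April 3 and the second is April 10.
1 November 2033 is a Tuesday, so the first Saturday is November 5 and the fourth is November 26.
At the standard offset (UTC−10:00), 05:30 UTC − 10h = 19:30 Rasos Isles standard time (rolling into the previous day, 26 September 2033).
The standard-time date in Rasos Isles, 26 September 2033, lies within the daylight-saving period (10 April – 26 November), so Rasos Isles is on daylight time, UTC−09:00.
05:30 UTC − 9h = 20:30 Rasos Isles (rolling into the previous day, 26 September 2033).

20:30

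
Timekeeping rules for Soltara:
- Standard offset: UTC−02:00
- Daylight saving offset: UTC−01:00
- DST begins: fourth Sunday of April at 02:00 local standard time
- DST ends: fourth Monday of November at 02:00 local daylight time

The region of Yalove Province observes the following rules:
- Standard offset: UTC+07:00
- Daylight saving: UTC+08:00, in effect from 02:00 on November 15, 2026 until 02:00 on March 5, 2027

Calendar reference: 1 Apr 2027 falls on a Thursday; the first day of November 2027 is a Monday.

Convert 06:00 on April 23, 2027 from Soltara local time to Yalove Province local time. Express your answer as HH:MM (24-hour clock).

1 April 2027 is a Thursday, so the first Sunday is April 4 and the fourth is April 25.
1 November 2027 is a Monday, so the first Monday is November 1 and the fourth is November 22.
April 23, 2027 does not fall between 25 April and 22 November, so daylight saving is not in effect and Soltara is at UTC−02:00.
06:00 Soltara + 2h = 08:00 UTC.
At the standard offset (UTC+07:00), 08:00 UTC + 7h = 15:00 Yalove Province standard time.
The standard-time date in Yalove Province, April 23, 2027, is outside the daylight-saving period (15 November 2026 – 5 March 2027), so Yalove Province is on standard time, UTC+07:00.
08:00 UTC + 7h = 15:00 Yalove Province.

15:00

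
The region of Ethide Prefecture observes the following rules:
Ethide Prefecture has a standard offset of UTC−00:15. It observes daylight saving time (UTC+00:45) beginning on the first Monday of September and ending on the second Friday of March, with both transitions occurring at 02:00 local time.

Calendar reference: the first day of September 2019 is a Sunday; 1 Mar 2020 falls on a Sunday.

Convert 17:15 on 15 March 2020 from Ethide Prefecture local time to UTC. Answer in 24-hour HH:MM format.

1 September 2019 is a Sunday, so the first Monday is September 2.
1 March 2020 is a Sunday, so the first Friday is March 6 and the second is March 13.
Daylight saving runs 2 September 2019 – 13 March 2020; 15 March 2020 is outside that window, so Ethide Prefecture is on standard time at UTC−00:15.
17:15 local + 0h15m = 17:30 UTC.

17:30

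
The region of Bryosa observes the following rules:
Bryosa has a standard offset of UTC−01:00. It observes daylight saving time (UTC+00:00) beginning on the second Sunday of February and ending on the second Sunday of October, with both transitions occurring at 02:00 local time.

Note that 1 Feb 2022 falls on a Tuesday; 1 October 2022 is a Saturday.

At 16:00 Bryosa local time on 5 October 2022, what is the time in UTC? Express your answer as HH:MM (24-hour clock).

16:00

1 February 2022 is a Tuesday, so the first Sunday is February 6 and the second is February 13.
1 October 2022 is a Saturday, so the first Sunday is October 2 and the second is October 9.
Daylight saving runs 13 February – 9 October; 5 October 2022 is inside that window, so Bryosa is at UTC+00:00.
16:00 local − 0h = 16:00 UTC.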